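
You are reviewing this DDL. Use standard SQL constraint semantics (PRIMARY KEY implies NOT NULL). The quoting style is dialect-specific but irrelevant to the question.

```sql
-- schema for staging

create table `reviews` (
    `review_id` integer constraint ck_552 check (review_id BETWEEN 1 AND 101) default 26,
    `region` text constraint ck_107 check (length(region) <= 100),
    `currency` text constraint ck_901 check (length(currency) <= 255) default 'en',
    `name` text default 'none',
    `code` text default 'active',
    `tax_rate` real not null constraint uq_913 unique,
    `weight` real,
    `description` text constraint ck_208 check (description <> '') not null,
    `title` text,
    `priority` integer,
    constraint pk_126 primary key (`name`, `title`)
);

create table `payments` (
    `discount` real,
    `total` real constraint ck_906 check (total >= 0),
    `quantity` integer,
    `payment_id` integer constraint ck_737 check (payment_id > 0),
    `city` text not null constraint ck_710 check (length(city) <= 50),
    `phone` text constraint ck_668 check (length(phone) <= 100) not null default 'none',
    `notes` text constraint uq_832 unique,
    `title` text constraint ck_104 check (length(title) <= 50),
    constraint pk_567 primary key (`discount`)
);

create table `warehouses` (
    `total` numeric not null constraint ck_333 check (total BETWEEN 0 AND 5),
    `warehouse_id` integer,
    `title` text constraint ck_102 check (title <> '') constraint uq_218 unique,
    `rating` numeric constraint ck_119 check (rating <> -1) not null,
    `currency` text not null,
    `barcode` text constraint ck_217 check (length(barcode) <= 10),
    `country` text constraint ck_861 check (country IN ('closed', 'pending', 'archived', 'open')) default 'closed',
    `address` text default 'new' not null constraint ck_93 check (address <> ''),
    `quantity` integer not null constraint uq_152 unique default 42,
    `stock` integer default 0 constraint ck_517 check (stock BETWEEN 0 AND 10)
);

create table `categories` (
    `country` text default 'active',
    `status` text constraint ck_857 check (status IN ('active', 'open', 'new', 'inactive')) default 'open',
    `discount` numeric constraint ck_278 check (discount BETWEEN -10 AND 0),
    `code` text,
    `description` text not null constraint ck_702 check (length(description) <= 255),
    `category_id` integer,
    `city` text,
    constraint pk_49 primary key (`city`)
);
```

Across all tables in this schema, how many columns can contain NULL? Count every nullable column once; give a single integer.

21

reviews: 6 nullable (review_id, region, currency, code, weight, priority — PK (name, title) and explicit NOT NULL columns excluded).
payments: 5 nullable (total, quantity, payment_id, notes, title — PK (discount) and explicit NOT NULL columns excluded).
warehouses: 5 nullable (warehouse_id, title, barcode, country, stock — PK none and explicit NOT NULL columns excluded).
categories: 5 nullable (country, status, discount, code, category_id — PK (city) and explicit NOT NULL columns excluded).
Total: 6 + 5 + 5 + 5 = 21.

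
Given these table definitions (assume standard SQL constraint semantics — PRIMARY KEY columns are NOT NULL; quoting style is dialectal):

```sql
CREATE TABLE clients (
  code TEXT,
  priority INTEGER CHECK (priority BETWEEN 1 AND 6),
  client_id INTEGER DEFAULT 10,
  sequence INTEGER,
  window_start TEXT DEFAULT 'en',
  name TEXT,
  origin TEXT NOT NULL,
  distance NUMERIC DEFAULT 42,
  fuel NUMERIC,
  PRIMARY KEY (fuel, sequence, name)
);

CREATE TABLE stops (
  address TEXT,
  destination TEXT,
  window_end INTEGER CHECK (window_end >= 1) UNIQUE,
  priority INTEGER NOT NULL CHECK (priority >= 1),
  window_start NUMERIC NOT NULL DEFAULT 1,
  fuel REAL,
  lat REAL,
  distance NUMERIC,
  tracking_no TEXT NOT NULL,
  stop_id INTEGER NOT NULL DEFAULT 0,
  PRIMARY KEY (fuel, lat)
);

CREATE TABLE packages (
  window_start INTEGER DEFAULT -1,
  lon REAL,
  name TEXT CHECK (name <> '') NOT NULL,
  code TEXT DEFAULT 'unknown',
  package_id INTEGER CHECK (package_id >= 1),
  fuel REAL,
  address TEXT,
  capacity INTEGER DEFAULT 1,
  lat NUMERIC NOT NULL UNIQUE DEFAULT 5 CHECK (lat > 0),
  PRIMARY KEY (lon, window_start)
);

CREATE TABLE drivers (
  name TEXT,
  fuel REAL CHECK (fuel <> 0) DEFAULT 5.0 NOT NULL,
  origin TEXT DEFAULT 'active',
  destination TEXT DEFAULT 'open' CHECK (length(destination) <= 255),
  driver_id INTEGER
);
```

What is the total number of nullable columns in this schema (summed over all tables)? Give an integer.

clients: 5 nullable (code, priority, client_id, window_start, distance — PK (fuel, sequence, name) and explicit NOT NULL columns excluded).
stops: 4 nullable (address, destination, window_end, distance — PK (fuel, lat) and explicit NOT NULL columns excluded).
packages: 5 nullable (code, package_id, fuel, address, capacity — PK (lon, window_start) and explicit NOT NULL columns excluded).
drivers: 4 nullable (name, origin, destination, driver_id — PK none and explicit NOT NULL columns excluded).
Total: 5 + 4 + 5 + 4 = 18.

18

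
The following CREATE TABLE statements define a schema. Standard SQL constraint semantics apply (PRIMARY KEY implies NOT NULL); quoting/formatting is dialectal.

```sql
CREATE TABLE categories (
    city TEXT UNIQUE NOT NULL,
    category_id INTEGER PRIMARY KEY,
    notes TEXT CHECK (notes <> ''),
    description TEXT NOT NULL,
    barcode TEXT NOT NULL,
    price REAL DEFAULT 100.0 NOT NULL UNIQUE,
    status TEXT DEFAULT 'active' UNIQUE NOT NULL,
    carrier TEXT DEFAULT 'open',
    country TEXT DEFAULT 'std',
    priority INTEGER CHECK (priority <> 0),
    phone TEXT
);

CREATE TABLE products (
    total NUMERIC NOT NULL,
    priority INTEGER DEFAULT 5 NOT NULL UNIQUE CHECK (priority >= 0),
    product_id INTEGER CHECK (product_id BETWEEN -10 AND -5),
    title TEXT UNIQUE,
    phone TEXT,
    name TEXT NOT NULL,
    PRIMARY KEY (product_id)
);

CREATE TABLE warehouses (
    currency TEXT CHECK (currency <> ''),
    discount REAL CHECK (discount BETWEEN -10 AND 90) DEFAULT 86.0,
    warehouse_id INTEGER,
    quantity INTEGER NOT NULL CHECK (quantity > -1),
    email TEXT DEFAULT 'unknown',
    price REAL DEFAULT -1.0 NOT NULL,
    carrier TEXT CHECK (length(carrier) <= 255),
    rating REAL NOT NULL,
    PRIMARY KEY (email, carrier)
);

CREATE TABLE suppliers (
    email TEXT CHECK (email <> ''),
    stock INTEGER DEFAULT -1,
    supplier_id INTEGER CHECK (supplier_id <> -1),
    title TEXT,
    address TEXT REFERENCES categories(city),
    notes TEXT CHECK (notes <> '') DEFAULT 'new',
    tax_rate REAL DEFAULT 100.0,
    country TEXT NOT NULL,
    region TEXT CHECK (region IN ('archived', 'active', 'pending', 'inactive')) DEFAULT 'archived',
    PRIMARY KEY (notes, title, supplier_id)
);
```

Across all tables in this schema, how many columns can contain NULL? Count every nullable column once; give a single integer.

15

categories: 5 nullable (notes, carrier, country, priority, phone — PK (category_id) and explicit NOT NULL columns excluded).
products: 2 nullable (title, phone — PK (product_id) and explicit NOT NULL columns excluded).
warehouses: 3 nullable (currency, discount, warehouse_id — PK (email, carrier) and explicit NOT NULL columns excluded).
suppliers: 5 nullable (email, stock, address, tax_rate, region — PK (notes, title, supplier_id) and explicit NOT NULL columns excluded).
Total: 5 + 2 + 3 + 5 = 15.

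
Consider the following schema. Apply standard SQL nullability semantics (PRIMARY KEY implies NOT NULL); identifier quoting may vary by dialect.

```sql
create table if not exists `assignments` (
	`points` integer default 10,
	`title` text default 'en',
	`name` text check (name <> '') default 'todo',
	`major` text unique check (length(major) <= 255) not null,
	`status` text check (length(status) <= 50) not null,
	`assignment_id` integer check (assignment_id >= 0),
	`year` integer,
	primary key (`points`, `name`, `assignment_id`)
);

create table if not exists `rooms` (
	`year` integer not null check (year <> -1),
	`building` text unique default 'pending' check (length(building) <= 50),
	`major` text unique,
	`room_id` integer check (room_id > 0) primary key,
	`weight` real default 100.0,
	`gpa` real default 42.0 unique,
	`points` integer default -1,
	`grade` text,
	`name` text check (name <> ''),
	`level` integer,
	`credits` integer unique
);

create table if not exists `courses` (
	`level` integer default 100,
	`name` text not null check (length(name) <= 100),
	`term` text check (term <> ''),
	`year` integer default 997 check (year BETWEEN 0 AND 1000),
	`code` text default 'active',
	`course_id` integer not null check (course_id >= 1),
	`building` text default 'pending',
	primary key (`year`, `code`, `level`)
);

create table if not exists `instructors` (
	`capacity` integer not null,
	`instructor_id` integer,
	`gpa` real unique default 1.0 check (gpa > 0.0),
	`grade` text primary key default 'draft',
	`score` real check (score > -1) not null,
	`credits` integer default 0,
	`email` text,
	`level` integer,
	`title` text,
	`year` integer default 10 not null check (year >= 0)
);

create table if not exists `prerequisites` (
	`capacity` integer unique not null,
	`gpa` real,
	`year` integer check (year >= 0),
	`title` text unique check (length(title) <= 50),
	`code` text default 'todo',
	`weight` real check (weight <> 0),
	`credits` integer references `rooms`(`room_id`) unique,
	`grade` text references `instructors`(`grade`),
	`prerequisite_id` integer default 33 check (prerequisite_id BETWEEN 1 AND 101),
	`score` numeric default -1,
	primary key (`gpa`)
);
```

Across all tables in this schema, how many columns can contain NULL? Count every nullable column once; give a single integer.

27

assignments: 2 nullable (title, year — PK (points, name, assignment_id) and explicit NOT NULL columns excluded).
rooms: 9 nullable (building, major, weight, gpa, points, grade, name, level, credits — PK (room_id) and explicit NOT NULL columns excluded).
courses: 2 nullable (term, building — PK (year, code, level) and explicit NOT NULL columns excluded).
instructors: 6 nullable (instructor_id, gpa, credits, email, level, title — PK (grade) and explicit NOT NULL columns excluded).
prerequisites: 8 nullable (year, title, code, weight, credits, grade, prerequisite_id, score — PK (gpa) and explicit NOT NULL columns excluded).
Total: 2 + 9 + 2 + 6 + 8 = 27.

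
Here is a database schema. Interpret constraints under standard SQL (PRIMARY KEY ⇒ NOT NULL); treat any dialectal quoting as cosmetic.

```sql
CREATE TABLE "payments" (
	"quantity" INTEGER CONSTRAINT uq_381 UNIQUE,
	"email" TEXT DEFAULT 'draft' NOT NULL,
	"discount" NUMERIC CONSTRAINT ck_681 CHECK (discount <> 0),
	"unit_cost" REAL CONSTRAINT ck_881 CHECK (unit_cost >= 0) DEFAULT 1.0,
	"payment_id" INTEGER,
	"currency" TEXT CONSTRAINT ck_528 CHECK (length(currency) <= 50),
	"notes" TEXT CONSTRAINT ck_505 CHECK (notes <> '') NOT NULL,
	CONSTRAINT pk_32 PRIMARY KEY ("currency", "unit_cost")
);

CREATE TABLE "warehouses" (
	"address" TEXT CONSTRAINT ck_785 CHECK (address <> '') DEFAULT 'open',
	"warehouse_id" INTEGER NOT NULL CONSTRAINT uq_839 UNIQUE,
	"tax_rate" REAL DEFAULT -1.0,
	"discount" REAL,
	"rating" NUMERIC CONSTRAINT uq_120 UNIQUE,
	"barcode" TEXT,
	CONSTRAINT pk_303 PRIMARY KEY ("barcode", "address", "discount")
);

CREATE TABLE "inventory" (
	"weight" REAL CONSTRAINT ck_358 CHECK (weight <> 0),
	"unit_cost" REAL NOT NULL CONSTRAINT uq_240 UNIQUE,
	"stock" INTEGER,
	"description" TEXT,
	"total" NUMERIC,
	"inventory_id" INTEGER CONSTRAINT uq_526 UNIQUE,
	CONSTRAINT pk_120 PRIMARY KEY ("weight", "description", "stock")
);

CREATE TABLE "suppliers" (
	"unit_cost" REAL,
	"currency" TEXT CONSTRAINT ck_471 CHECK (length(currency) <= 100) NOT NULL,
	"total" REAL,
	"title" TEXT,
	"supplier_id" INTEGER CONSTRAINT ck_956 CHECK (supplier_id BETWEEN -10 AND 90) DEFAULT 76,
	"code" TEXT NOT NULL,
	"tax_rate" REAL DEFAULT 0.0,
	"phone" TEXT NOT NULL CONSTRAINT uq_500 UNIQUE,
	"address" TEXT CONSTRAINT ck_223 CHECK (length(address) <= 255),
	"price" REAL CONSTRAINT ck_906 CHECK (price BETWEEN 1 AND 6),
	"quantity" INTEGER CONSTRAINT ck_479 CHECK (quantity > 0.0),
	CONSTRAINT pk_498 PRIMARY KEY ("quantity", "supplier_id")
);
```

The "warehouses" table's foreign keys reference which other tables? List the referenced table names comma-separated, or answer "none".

none

No column in warehouses has a REFERENCES clause.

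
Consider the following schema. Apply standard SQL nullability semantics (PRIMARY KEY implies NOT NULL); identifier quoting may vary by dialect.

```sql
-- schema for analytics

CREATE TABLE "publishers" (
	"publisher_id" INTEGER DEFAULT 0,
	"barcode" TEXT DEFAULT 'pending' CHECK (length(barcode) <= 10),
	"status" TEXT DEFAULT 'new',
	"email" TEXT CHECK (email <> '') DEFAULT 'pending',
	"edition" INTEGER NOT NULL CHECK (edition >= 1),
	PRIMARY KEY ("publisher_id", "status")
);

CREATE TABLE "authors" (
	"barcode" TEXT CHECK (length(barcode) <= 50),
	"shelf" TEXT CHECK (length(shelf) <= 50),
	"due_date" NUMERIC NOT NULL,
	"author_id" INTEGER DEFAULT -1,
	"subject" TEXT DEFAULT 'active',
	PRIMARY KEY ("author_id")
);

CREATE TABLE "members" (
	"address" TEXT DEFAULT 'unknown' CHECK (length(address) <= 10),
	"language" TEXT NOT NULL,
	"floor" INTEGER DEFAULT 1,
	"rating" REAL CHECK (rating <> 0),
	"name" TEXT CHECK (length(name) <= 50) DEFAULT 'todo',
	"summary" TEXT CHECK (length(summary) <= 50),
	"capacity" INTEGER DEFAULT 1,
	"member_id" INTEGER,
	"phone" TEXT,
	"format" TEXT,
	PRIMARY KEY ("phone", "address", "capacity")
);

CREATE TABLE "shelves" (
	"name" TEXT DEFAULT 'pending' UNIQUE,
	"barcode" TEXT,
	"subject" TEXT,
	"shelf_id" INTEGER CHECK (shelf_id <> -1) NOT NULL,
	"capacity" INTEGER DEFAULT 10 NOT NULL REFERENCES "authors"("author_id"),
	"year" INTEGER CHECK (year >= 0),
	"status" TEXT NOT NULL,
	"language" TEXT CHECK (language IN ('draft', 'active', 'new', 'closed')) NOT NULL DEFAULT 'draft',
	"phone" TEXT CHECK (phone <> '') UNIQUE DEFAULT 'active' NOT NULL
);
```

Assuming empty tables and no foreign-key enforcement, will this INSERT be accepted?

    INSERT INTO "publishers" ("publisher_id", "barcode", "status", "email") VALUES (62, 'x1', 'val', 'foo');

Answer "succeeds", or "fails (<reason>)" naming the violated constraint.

fails (NOT NULL on edition)

edition is omitted from the column list and has no DEFAULT, so it would receive NULL.
But edition is declared NOT NULL.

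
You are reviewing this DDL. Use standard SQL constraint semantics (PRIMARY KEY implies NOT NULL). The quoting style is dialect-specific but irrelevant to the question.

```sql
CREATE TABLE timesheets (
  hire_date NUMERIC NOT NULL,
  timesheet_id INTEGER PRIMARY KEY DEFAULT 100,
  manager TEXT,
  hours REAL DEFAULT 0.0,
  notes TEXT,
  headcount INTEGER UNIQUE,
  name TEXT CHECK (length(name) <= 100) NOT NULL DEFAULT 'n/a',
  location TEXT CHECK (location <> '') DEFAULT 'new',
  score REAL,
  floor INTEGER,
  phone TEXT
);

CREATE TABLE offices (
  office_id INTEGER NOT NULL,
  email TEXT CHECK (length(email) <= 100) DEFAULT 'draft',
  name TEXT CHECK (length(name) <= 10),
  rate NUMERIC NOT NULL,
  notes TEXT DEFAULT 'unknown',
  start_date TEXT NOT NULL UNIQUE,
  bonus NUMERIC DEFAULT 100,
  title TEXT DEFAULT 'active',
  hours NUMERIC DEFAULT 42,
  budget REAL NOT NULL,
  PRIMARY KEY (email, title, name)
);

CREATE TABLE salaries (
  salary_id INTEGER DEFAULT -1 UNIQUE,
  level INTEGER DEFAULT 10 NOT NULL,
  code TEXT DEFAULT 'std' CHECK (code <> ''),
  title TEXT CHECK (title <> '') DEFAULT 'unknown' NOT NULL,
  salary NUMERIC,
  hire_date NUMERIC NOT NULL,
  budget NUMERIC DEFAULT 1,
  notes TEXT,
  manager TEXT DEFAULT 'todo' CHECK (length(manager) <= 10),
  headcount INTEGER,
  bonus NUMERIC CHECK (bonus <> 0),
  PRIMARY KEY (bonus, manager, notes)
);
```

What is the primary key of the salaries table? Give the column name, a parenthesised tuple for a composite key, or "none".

(bonus, manager, notes)

A table-level PRIMARY KEY clause names 3 columns: bonus, manager, notes.
This is a composite key — the combination is unique, not each column individually.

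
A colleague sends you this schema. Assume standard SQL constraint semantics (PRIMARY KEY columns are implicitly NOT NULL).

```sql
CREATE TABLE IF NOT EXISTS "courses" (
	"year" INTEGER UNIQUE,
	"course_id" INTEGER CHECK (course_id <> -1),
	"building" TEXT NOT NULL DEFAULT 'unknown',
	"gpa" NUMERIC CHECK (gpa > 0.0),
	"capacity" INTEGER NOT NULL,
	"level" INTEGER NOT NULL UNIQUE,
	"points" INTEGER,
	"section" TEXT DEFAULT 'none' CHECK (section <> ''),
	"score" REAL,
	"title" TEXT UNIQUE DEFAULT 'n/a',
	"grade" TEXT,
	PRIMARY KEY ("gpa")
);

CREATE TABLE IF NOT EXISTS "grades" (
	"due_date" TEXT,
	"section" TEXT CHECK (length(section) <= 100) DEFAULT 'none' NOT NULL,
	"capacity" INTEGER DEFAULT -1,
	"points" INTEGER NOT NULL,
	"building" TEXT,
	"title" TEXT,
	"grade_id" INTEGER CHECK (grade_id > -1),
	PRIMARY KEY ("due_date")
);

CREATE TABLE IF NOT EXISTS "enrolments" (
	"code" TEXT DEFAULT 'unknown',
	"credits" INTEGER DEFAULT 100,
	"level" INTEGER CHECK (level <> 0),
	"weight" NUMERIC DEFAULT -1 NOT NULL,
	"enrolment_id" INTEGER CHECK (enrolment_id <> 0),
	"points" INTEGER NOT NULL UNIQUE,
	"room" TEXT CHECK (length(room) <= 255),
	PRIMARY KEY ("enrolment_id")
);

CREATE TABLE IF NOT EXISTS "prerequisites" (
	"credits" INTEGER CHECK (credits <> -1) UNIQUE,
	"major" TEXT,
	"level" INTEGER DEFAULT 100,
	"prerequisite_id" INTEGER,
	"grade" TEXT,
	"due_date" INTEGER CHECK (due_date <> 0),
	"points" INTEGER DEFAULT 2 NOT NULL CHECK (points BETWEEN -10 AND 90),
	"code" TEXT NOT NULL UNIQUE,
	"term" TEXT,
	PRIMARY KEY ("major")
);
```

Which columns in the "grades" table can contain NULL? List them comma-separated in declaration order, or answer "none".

capacity, building, title, grade_id

- due_date: part of the PRIMARY KEY, which implies NOT NULL → not nullable.
- section: declared NOT NULL → not nullable.
- capacity: DEFAULT only fills an omitted column; an explicit NULL is still allowed → nullable.
- points: declared NOT NULL → not nullable.
- building: no NOT NULL constraint applies → nullable.
- title: no NOT NULL constraint applies → nullable.
- grade_id: CHECK does not forbid NULL (a CHECK constraint passes when its expression is NULL) → nullable.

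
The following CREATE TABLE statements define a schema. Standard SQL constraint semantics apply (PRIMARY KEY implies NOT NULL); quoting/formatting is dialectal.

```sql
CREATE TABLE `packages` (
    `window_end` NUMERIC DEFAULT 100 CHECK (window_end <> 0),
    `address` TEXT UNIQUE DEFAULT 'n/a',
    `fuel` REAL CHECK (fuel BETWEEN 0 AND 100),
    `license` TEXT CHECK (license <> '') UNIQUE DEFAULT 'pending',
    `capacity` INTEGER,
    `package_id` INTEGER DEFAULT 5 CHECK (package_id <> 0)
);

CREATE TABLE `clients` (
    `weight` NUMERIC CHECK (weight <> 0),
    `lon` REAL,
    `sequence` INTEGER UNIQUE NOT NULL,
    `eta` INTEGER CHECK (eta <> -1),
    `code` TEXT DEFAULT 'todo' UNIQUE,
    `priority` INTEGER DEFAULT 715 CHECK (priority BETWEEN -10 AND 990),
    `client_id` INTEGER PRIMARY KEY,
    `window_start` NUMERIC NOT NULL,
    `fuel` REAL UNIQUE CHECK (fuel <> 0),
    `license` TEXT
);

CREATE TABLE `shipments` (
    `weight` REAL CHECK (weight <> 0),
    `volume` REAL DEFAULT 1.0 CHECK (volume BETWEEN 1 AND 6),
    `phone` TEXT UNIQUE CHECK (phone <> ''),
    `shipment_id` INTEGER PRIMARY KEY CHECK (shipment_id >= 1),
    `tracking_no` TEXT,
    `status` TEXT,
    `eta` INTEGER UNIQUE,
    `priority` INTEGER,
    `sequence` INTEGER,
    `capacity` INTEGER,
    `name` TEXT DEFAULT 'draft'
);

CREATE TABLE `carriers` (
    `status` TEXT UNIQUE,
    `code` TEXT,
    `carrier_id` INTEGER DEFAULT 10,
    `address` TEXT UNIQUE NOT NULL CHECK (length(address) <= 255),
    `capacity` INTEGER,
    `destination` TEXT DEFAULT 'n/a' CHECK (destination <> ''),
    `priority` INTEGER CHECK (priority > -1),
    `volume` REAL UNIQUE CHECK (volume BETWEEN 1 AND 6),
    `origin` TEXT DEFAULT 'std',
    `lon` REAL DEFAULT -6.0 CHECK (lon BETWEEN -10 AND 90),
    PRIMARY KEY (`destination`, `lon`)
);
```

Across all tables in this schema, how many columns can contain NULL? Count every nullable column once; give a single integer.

30

packages: 6 nullable (window_end, address, fuel, license, capacity, package_id — PK none and explicit NOT NULL columns excluded).
clients: 7 nullable (weight, lon, eta, code, priority, fuel, license — PK (client_id) and explicit NOT NULL columns excluded).
shipments: 10 nullable (weight, volume, phone, tracking_no, status, eta, priority, sequence, capacity, name — PK (shipment_id) and explicit NOT NULL columns excluded).
carriers: 7 nullable (status, code, carrier_id, capacity, priority, volume, origin — PK (destination, lon) and explicit NOT NULL columns excluded).
Total: 6 + 7 + 10 + 7 = 30.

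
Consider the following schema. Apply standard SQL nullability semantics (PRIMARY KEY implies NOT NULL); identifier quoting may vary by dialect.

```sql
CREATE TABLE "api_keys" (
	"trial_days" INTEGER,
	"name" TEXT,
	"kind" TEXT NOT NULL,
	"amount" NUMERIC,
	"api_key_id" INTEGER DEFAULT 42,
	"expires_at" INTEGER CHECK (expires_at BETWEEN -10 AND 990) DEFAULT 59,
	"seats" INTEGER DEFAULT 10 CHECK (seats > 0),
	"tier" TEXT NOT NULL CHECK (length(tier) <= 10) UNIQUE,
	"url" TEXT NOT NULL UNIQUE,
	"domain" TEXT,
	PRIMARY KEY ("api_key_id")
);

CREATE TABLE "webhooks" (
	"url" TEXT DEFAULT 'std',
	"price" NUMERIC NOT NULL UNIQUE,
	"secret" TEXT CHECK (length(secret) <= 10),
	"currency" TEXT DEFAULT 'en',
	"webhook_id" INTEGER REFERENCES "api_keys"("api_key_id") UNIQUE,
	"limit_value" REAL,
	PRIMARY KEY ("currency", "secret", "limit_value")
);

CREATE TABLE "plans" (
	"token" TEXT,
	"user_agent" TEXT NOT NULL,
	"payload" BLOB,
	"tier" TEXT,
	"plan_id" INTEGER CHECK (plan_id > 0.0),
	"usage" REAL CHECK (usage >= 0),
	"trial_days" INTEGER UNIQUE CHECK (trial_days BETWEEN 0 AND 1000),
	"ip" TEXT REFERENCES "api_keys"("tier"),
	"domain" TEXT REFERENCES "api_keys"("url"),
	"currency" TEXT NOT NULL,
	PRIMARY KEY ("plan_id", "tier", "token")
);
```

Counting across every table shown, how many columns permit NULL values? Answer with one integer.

13

api_keys: 6 nullable (trial_days, name, amount, expires_at, seats, domain — PK (api_key_id) and explicit NOT NULL columns excluded).
webhooks: 2 nullable (url, webhook_id — PK (currency, secret, limit_value) and explicit NOT NULL columns excluded).
plans: 5 nullable (payload, usage, trial_days, ip, domain — PK (plan_id, tier, token) and explicit NOT NULL columns excluded).
Total: 6 + 2 + 5 = 13.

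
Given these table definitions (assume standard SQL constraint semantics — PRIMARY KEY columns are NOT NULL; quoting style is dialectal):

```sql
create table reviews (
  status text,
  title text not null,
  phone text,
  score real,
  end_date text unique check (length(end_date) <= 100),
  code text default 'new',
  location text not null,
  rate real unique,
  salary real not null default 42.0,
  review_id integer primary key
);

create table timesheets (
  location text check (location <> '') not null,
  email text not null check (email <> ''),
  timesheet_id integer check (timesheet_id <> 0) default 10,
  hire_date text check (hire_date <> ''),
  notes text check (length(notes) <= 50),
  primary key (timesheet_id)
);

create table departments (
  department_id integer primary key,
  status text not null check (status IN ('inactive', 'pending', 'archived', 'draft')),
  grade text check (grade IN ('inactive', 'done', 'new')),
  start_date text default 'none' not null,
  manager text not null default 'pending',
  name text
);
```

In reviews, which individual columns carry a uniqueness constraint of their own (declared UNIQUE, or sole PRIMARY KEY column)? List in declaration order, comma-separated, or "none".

end_date, rate, review_id

- status: no UNIQUE or single-column PK constraint.
- title: no UNIQUE or single-column PK constraint.
- phone: no UNIQUE or single-column PK constraint.
- score: no UNIQUE or single-column PK constraint.
- end_date: declared UNIQUE → unique.
- code: no UNIQUE or single-column PK constraint.
- location: no UNIQUE or single-column PK constraint.
- rate: declared UNIQUE → unique.
- salary: no UNIQUE or single-column PK constraint.
- review_id: single-column PRIMARY KEY → unique.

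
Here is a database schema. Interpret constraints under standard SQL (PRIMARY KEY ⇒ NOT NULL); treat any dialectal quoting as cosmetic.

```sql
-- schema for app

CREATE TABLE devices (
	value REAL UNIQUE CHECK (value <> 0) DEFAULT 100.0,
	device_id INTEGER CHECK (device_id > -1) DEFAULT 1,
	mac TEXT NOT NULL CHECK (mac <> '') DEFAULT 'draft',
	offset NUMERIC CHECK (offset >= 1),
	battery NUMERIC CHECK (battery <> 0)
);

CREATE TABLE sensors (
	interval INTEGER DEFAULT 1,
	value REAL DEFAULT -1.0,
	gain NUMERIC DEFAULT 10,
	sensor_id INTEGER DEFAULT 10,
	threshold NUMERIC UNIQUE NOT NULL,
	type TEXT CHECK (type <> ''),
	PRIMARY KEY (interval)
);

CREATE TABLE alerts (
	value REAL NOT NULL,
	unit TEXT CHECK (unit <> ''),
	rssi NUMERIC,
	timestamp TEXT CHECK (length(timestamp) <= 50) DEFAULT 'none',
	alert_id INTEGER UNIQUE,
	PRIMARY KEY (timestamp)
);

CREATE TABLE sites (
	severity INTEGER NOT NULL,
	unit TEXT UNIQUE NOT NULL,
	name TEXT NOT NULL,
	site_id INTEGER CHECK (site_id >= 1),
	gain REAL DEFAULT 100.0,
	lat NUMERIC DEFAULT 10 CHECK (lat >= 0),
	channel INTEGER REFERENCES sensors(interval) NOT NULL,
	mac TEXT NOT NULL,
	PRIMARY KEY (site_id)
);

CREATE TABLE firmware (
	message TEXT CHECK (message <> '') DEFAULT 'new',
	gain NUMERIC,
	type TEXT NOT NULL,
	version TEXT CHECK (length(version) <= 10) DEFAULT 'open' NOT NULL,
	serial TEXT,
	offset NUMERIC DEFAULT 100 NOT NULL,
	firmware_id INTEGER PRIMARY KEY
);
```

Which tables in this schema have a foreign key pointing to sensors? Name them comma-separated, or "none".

sites

- sites.channel references sensors(interval).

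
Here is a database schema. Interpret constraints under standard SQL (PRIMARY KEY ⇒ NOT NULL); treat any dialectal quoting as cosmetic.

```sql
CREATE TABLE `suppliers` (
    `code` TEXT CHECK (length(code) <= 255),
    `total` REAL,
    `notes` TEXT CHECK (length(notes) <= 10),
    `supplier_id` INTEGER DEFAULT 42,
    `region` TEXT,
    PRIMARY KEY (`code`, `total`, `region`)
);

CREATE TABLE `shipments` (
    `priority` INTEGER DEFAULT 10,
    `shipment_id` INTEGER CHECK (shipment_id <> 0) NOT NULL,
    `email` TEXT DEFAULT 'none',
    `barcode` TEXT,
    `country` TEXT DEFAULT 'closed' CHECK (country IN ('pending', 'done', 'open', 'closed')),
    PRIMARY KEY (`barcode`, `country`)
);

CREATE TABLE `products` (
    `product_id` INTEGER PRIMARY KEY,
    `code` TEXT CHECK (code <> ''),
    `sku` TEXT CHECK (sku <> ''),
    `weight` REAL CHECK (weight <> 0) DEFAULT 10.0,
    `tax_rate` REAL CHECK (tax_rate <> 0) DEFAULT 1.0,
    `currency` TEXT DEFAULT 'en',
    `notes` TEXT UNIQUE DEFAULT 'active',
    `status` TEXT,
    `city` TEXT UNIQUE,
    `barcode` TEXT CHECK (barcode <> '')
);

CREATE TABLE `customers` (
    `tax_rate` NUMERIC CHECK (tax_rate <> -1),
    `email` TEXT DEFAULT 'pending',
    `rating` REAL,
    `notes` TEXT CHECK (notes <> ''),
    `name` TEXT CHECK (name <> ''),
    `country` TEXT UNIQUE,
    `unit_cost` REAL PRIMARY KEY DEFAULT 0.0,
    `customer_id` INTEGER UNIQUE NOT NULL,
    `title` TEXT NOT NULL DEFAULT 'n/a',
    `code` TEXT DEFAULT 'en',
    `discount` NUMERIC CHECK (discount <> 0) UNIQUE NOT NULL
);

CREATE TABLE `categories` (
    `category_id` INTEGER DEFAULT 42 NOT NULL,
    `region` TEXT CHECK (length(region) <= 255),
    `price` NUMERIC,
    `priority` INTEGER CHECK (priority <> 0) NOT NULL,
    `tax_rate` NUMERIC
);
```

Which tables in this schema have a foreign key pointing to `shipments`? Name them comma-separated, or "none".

none

No REFERENCES clause anywhere in the schema names shipments.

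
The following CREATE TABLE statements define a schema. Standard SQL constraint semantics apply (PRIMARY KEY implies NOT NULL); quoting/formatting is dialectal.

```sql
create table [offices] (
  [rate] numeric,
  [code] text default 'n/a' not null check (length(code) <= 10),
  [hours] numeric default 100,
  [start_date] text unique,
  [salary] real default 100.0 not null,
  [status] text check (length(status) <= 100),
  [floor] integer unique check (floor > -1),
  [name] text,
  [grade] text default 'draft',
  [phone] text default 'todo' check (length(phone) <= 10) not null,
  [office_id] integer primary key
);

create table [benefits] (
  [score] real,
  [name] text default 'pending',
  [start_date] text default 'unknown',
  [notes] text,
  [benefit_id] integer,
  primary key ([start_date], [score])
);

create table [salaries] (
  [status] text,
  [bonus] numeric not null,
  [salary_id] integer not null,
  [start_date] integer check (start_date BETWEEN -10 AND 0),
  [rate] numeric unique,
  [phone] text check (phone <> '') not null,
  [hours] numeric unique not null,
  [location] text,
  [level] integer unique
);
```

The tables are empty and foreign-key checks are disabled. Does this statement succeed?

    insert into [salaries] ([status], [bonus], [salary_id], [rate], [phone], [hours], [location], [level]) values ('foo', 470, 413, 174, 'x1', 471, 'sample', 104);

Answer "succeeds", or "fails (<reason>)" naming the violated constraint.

NOT NULL columns: bonus is supplied; hours is supplied; phone is supplied; salary_id is supplied.
CHECK constraints: 'x1' satisfies (phone <> '').
No constraint is violated.

succeeds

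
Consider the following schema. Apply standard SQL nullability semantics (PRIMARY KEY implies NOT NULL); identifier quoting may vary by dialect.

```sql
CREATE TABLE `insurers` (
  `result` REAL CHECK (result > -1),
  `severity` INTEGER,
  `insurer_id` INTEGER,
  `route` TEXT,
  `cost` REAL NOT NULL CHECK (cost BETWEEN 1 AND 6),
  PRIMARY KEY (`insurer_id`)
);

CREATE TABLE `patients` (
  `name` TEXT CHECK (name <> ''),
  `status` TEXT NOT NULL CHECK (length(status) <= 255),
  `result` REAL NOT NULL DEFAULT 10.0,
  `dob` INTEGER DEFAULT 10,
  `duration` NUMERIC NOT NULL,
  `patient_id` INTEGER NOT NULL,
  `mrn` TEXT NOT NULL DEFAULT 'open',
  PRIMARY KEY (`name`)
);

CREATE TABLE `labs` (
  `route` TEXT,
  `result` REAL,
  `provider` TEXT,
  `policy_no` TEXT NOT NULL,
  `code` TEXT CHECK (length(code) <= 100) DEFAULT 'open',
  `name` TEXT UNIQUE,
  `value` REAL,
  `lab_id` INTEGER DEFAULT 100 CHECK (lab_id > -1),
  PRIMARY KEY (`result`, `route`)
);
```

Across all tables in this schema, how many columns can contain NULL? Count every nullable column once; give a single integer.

9

insurers: 3 nullable (result, severity, route — PK (insurer_id) and explicit NOT NULL columns excluded).
patients: 1 nullable (dob — PK (name) and explicit NOT NULL columns excluded).
labs: 5 nullable (provider, code, name, value, lab_id — PK (result, route) and explicit NOT NULL columns excluded).
Total: 3 + 1 + 5 = 9.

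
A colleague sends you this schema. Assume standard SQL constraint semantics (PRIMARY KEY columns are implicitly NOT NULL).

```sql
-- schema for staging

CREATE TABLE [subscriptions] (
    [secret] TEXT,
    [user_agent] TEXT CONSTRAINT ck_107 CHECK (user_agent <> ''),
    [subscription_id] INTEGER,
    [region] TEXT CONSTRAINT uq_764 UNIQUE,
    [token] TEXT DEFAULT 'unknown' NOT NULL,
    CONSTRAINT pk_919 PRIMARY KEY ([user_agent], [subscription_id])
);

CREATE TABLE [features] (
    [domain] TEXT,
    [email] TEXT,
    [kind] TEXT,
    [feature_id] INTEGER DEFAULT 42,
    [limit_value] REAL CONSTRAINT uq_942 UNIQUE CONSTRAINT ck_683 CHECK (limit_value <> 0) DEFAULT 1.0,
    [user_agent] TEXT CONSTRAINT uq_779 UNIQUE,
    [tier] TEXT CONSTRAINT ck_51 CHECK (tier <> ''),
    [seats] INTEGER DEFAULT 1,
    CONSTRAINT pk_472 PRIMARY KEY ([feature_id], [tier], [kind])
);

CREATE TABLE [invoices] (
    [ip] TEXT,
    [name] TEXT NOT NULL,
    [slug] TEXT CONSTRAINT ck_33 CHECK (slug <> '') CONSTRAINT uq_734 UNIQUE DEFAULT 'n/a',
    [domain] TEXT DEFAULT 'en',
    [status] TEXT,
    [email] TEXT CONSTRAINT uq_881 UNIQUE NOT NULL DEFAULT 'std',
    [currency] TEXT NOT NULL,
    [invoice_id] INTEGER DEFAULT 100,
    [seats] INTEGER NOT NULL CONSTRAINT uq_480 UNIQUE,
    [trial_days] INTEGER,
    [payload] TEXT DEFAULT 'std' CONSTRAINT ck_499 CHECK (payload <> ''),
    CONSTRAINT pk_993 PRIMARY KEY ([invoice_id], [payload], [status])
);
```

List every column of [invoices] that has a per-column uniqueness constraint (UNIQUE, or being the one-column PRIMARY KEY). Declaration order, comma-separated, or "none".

- ip: no UNIQUE or single-column PK constraint.
- name: no UNIQUE or single-column PK constraint.
- slug: declared UNIQUE → unique.
- domain: no UNIQUE or single-column PK constraint.
- status: part of a composite PRIMARY KEY — only the tuple is unique, not this column on its own.
- email: declared UNIQUE → unique.
- currency: no UNIQUE or single-column PK constraint.
- invoice_id: part of a composite PRIMARY KEY — only the tuple is unique, not this column on its own.
- seats: declared UNIQUE → unique.
- trial_days: no UNIQUE or single-column PK constraint.
- payload: part of a composite PRIMARY KEY — only the tuple is unique, not this column on its own.

slug, email, seats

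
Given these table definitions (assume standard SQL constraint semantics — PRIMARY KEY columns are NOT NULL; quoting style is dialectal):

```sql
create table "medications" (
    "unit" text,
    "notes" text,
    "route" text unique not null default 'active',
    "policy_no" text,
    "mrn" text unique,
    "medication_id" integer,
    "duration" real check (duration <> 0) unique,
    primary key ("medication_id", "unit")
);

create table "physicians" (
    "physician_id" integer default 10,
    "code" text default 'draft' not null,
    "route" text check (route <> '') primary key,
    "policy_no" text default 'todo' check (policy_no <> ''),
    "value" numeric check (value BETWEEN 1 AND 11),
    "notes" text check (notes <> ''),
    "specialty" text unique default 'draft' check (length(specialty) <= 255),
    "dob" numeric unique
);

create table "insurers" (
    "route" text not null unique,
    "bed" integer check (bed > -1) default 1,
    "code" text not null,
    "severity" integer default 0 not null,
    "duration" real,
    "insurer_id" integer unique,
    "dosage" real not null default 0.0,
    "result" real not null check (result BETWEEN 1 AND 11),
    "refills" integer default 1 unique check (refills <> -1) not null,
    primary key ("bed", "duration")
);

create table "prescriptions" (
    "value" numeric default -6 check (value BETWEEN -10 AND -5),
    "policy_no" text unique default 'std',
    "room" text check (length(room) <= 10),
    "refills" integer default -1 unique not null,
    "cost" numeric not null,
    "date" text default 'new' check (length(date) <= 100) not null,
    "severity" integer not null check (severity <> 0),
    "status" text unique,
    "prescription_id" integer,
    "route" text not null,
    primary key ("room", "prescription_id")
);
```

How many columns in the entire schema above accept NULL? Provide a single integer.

medications: 4 nullable (notes, policy_no, mrn, duration — PK (medication_id, unit) and explicit NOT NULL columns excluded).
physicians: 6 nullable (physician_id, policy_no, value, notes, specialty, dob — PK (route) and explicit NOT NULL columns excluded).
insurers: 1 nullable (insurer_id — PK (bed, duration) and explicit NOT NULL columns excluded).
prescriptions: 3 nullable (value, policy_no, status — PK (room, prescription_id) and explicit NOT NULL columns excluded).
Total: 4 + 6 + 1 + 3 = 14.

14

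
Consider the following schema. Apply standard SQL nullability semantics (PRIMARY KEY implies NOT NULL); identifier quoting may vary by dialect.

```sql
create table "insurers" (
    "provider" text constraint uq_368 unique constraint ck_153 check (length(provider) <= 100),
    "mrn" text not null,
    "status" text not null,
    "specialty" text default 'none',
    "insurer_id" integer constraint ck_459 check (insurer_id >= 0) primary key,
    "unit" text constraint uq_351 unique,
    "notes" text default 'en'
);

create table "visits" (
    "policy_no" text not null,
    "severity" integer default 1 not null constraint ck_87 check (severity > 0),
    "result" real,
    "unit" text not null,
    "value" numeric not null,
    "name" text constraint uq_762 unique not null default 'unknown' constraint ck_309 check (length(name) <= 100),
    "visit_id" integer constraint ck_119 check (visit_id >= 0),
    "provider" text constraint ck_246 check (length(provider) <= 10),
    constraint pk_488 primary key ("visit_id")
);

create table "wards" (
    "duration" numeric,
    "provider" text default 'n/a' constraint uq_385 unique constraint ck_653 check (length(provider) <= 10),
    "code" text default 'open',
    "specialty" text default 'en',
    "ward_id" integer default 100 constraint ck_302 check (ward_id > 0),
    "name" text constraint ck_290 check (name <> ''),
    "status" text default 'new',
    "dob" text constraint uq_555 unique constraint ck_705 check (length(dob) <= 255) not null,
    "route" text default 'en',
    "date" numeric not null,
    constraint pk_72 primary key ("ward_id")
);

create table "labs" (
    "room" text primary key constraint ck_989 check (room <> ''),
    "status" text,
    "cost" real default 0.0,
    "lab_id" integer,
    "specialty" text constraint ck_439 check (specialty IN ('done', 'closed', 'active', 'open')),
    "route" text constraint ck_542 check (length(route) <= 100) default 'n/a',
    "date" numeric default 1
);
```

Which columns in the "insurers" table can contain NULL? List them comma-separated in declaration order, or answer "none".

provider, specialty, unit, notes

- provider: CHECK does not forbid NULL (a CHECK constraint passes when its expression is NULL) → nullable.
- mrn: declared NOT NULL → not nullable.
- status: declared NOT NULL → not nullable.
- specialty: DEFAULT only fills an omitted column; an explicit NULL is still allowed → nullable.
- insurer_id: part of the PRIMARY KEY, which implies NOT NULL → not nullable.
- unit: UNIQUE does not imply NOT NULL → nullable.
- notes: DEFAULT only fills an omitted column; an explicit NULL is still allowed → nullable.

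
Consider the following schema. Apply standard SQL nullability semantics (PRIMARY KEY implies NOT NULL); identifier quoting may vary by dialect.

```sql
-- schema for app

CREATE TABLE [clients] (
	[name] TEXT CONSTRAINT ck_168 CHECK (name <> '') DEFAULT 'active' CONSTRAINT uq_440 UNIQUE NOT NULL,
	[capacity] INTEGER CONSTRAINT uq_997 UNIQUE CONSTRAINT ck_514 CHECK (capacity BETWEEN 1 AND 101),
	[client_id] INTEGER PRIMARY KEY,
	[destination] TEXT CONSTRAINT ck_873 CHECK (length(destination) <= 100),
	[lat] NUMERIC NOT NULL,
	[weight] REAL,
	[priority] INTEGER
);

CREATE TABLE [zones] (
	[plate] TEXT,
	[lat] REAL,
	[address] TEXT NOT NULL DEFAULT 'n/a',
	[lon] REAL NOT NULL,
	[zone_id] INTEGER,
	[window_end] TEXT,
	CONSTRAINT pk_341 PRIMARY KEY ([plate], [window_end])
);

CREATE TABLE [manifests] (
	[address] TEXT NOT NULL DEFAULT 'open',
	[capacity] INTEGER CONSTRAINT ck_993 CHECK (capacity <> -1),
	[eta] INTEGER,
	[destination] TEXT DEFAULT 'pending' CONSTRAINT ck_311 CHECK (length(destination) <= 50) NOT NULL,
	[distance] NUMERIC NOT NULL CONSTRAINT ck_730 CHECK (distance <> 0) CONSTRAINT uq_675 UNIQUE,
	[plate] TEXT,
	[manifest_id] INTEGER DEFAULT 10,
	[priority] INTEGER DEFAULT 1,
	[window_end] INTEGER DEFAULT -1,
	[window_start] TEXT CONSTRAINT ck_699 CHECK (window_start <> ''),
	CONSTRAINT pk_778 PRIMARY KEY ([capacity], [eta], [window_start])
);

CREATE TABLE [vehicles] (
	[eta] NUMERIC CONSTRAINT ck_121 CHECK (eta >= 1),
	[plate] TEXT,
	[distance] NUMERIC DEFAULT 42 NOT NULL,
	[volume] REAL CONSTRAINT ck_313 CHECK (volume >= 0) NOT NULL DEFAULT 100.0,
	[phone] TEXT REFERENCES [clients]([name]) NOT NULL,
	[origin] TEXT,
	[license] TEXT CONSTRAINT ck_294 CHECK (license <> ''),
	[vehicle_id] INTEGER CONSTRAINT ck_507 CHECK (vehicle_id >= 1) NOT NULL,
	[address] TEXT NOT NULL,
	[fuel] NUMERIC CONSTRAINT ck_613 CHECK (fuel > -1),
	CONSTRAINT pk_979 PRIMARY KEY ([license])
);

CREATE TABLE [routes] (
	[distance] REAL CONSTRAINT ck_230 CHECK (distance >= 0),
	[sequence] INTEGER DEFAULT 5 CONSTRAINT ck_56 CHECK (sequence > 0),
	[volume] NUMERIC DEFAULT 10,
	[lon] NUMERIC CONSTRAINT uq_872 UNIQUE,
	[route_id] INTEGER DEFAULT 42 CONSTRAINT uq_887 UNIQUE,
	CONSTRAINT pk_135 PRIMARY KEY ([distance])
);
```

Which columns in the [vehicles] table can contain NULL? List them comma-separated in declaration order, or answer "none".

- eta: CHECK does not forbid NULL (a CHECK constraint passes when its expression is NULL) → nullable.
- plate: no NOT NULL constraint applies → nullable.
- distance: declared NOT NULL → not nullable.
- volume: declared NOT NULL → not nullable.
- phone: declared NOT NULL → not nullable.
- origin: no NOT NULL constraint applies → nullable.
- license: part of the PRIMARY KEY, which implies NOT NULL → not nullable.
- vehicle_id: declared NOT NULL → not nullable.
- address: declared NOT NULL → not nullable.
- fuel: CHECK does not forbid NULL (a CHECK constraint passes when its expression is NULL) → nullable.

eta, plate, origin, fuel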